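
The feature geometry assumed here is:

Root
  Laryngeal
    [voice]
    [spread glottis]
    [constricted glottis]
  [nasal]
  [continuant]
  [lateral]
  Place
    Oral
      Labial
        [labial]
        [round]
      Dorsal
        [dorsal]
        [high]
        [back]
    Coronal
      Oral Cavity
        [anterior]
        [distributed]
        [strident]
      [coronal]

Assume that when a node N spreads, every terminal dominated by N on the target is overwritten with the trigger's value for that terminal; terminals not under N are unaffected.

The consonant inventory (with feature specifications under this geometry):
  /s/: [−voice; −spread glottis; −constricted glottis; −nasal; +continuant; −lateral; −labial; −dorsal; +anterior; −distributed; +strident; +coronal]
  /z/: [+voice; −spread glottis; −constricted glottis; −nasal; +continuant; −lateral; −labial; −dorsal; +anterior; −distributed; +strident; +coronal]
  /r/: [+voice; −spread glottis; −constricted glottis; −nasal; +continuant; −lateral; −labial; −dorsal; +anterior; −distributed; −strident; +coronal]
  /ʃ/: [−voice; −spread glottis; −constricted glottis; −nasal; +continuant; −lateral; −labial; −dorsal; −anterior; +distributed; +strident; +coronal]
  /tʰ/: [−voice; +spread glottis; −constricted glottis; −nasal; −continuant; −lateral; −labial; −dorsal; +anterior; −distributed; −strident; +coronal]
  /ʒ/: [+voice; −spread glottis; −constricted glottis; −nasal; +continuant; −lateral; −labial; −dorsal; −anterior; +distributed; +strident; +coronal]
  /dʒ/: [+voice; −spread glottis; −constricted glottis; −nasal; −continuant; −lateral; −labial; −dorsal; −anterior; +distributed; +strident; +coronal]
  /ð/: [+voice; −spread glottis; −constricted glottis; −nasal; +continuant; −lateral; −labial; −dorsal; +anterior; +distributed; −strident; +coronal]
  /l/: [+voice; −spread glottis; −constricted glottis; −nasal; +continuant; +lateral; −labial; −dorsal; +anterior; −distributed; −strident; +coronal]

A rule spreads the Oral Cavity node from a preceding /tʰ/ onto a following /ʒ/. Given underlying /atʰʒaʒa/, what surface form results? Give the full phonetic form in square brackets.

[atʰraʒa]

The Oral Cavity node dominates the terminals [anterior], [distributed], [strident].
After delinking /ʒ/'s Oral Cavity and linking /tʰ/'s, the affected terminals become [+anterior], [−distributed], [−strident]; [voice], [spread glottis], [constricted glottis], … (outside Oral Cavity) are retained from /ʒ/.
Among the inventory, only /r/ has exactly this specification, giving the surface form [atʰraʒa].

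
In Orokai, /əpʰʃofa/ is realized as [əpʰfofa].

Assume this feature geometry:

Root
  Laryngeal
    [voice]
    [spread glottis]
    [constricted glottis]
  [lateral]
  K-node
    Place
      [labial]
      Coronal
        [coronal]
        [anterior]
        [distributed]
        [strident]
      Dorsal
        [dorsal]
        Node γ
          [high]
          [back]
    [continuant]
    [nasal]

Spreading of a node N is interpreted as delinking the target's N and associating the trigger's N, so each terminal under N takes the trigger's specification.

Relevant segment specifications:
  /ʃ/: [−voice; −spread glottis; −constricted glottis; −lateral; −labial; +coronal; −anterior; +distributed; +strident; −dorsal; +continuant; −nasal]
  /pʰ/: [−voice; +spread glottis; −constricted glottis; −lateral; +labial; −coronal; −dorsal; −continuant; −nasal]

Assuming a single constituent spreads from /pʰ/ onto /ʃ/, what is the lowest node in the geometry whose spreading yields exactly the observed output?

Place

The alternation /ʃ/ → [f] changes [labial], [coronal], [anterior], [distributed], [strident] and nothing else.
In this geometry the lowest node dominating all of them is Place: every daughter of Place dominates only a proper subset, so no lower node suffices.
If Place spreads, every terminal under it takes /pʰ/'s value, producing [f] as observed.
Since [continuant] is preserved even though /pʰ/ disagrees there, no node above Place spread.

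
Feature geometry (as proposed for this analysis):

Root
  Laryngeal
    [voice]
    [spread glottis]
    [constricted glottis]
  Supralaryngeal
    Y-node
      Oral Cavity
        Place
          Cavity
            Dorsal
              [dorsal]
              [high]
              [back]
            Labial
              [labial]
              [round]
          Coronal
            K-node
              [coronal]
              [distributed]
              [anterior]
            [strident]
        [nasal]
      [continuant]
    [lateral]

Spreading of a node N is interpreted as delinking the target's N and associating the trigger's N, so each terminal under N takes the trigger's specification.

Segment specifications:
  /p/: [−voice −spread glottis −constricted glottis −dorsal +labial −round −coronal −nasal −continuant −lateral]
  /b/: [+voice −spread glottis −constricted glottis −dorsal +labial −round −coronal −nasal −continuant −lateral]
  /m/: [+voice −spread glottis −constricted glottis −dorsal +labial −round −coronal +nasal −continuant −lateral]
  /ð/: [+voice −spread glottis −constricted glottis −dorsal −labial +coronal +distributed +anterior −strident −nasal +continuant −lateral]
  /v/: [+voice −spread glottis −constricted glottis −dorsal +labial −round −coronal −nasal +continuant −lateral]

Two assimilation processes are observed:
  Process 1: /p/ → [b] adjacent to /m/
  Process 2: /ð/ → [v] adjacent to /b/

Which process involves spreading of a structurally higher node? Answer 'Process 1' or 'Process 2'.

Process 1 alters [voice]; the lowest dominating node is [voice] (depth 2 from Root).
Process 2 alters [labial], [round], [coronal], [anterior], [distributed], [strident]; the lowest common ancestor is Place (depth 4 from Root).
[voice] is closer to Root than Place, so Process 1 spreads the higher node.

Process 1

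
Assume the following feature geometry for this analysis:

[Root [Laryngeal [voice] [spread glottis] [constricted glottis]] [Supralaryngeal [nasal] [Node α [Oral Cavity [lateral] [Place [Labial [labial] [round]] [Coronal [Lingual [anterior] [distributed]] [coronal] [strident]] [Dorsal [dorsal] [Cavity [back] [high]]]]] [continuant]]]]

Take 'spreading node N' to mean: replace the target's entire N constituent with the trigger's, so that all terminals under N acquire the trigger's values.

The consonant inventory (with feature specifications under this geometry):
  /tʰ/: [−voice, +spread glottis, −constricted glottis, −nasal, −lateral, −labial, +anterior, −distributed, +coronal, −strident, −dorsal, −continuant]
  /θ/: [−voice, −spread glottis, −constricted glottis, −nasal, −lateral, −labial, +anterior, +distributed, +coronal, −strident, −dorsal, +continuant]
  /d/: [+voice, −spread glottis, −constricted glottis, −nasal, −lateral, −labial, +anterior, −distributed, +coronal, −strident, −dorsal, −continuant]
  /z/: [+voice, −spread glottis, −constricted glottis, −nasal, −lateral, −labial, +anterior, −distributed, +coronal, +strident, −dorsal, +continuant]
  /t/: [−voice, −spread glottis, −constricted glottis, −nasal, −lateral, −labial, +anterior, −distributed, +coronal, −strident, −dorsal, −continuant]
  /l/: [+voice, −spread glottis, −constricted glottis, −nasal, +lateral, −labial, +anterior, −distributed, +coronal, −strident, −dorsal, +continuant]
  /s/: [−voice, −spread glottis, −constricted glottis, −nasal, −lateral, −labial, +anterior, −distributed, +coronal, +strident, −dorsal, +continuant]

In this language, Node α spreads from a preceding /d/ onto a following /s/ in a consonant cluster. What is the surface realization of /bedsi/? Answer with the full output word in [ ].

[bedti]

The Node α node dominates the terminals [lateral], [labial], [round], [anterior], [distributed], [coronal], [strident], [dorsal], [back], [high], [continuant].
Spreading Node α from /d/ onto /s/ replaces those values with /d/'s: [−lateral], [−labial], [+anterior], [−distributed], [+coronal], [−strident], [−dorsal], [−continuant]. Features outside Node α ([voice], [spread glottis], [constricted glottis], …) stay as in /s/.
This feature bundle is that of [t], so /bedsi/ surfaces as [bedti].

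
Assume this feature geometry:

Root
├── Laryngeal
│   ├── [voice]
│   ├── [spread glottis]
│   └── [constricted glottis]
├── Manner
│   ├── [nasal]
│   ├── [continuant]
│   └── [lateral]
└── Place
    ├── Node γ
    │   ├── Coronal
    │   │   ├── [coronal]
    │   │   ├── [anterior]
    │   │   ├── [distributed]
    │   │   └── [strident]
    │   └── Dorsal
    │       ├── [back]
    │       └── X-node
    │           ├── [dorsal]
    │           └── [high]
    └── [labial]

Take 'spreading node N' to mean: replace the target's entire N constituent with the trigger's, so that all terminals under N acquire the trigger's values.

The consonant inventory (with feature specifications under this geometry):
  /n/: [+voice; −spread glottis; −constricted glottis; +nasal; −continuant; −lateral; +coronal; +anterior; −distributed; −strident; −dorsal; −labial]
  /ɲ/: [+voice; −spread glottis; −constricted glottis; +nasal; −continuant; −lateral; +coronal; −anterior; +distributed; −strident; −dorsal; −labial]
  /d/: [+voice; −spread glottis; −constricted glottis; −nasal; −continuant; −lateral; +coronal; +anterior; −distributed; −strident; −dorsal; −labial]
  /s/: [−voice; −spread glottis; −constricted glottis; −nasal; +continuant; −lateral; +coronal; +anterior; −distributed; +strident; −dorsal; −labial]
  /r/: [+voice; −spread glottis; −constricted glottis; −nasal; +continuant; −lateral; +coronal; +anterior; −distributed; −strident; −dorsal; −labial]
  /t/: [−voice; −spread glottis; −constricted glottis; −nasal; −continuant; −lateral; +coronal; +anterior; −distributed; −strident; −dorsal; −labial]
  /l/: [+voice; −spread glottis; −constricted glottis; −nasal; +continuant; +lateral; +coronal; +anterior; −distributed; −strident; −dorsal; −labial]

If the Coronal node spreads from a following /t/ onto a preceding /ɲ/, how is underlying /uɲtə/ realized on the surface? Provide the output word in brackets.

[untə]

Terminals under Coronal in this geometry: [coronal], [anterior], [distributed], [strident].
The target acquires /t/'s values for everything under Coronal — [+coronal], [+anterior], [−distributed], [−strident] — while keeping its own [voice], [spread glottis], [constricted glottis], ….
Among the inventory, only /n/ has exactly this specification, giving the surface form [untə].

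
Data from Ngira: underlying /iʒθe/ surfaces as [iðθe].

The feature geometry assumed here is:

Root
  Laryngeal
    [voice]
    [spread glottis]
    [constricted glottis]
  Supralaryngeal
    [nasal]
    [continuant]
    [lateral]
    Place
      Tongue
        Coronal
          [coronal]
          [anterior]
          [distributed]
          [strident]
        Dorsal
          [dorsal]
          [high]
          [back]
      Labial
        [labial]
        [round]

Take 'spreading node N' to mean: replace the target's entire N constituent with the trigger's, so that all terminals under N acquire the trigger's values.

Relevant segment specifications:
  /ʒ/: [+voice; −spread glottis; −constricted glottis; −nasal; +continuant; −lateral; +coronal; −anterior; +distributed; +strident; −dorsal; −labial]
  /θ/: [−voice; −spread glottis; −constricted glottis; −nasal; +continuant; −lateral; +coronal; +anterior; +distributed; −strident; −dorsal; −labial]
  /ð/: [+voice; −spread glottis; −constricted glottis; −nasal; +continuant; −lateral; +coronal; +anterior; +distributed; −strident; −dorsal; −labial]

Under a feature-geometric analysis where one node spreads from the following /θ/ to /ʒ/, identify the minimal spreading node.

Coronal

/ʒ/ and [ð] differ in [anterior], [strident]; every other specified feature is identical.
These terminals are all dominated by Coronal, and no proper subconstituent of Coronal covers them all; Coronal is their lowest common ancestor.
Delinking /ʒ/'s Coronal and associating /θ/'s Coronal gives precisely the feature bundle of [ð].
[voice] stays as in /ʒ/ although /θ/ differs there, so no node dominating it spread; among the remaining candidates Coronal is the lowest that derives the output.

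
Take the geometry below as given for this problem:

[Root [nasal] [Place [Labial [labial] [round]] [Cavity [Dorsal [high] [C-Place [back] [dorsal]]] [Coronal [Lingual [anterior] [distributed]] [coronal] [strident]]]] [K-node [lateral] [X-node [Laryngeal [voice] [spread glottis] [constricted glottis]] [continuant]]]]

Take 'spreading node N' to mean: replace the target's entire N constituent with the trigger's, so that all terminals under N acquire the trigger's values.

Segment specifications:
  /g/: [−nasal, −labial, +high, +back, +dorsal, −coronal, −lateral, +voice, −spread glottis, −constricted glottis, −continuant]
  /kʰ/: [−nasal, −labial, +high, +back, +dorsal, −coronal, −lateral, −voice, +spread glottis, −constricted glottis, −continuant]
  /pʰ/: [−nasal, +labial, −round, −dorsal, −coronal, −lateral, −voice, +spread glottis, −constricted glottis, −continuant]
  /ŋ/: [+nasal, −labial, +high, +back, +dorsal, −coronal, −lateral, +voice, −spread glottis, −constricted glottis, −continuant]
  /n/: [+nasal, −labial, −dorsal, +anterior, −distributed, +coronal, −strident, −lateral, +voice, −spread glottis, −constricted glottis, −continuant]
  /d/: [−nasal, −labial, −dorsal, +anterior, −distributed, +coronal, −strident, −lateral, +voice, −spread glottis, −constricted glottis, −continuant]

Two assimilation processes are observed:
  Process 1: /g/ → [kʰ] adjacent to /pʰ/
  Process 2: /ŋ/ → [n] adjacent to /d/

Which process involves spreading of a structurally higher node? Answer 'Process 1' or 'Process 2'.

Process 2

Process 1 alters [voice], [spread glottis]; the lowest common ancestor is Laryngeal (depth 3 from Root).
Process 2: the features that change are [coronal], [anterior], [distributed], [strident], [dorsal], [high], [back]; the minimal node is Cavity (depth 2).
Depth 2 < depth 3; Process 2 involves the structurally higher constituent Cavity.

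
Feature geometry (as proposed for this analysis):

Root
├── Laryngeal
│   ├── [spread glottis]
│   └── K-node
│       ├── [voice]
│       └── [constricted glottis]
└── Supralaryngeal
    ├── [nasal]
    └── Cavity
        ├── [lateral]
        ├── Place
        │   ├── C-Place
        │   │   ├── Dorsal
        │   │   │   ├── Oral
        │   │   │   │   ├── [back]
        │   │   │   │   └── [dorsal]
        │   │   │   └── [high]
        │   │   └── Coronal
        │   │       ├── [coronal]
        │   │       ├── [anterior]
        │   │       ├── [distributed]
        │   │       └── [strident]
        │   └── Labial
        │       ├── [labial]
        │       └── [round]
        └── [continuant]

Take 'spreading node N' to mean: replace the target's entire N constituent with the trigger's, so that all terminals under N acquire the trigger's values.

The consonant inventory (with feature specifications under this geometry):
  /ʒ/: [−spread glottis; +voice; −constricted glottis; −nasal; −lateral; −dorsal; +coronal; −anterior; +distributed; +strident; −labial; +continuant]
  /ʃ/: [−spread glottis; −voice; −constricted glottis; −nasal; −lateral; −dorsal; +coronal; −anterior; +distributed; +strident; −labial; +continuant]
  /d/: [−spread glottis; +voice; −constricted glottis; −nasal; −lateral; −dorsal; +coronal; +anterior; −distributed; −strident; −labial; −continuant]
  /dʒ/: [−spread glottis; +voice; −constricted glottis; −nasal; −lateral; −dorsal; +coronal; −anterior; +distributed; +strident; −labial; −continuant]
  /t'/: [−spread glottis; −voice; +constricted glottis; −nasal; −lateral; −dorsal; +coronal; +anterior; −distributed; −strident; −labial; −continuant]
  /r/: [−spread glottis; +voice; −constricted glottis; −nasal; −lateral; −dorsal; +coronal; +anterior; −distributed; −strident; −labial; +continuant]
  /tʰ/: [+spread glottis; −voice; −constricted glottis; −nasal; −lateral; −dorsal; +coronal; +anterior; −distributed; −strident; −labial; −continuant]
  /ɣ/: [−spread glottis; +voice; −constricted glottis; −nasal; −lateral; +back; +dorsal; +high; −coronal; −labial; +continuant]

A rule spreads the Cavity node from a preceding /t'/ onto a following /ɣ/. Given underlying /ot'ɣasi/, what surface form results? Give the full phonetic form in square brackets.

The Cavity node dominates the terminals [lateral], [back], [dorsal], [high], [coronal], [anterior], [distributed], [strident], [labial], [round], [continuant].
Spreading Cavity from /t'/ onto /ɣ/ replaces those values with /t'/'s: [−lateral], [−dorsal], [+coronal], [+anterior], [−distributed], [−strident], [−labial], [−continuant]. Features outside Cavity ([spread glottis], [voice], [constricted glottis], …) stay as in /ɣ/.
Among the inventory, only /d/ has exactly this specification, giving the surface form [ot'dasi].

[ot'dasi]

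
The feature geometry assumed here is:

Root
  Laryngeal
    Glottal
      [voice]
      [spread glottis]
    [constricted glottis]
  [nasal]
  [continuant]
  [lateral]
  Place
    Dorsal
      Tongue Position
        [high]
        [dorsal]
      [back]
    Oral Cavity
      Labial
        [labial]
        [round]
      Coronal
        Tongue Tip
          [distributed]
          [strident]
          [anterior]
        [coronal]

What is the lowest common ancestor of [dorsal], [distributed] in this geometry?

Place

[dorsal]: Root > Place > Dorsal > Tongue Position > [dorsal].
[distributed]: Root > Place > Oral Cavity > Coronal > Tongue Tip > [distributed].
These paths first converge at Place; no daughter of Place dominates all 2 features, so Place is the minimal constituent.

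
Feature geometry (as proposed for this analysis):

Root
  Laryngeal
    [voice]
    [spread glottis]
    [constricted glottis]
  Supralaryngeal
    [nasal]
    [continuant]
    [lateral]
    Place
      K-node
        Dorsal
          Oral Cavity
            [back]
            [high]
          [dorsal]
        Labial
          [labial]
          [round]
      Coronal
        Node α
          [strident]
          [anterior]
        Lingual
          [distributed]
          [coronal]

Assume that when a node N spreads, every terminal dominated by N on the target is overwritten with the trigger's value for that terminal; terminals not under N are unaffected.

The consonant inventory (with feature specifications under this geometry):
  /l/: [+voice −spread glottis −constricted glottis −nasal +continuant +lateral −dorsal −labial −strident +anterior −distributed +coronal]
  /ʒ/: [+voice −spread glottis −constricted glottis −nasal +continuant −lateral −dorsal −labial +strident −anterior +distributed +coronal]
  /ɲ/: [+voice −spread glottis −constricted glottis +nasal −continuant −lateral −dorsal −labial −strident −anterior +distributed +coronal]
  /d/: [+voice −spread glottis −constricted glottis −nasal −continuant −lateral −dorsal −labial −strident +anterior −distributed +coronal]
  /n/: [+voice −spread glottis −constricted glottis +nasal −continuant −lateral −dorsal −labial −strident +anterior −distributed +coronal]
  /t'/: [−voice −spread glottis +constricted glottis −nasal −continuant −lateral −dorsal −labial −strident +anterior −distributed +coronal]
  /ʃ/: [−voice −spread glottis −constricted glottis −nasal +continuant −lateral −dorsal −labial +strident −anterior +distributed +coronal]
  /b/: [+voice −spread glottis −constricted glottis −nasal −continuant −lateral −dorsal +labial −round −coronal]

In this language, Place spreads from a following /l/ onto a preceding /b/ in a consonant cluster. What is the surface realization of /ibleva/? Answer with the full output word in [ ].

[idleva]

Place immediately or transitively dominates [back], [high], [dorsal], [labial], [round], [strident], [anterior], [distributed], [coronal].
The target acquires /l/'s values for everything under Place — [−dorsal], [−labial], [−strident], [+anterior], [−distributed], [+coronal] — while keeping its own [voice], [spread glottis], [constricted glottis], ….
This feature bundle is that of [d], so /ibleva/ surfaces as [idleva].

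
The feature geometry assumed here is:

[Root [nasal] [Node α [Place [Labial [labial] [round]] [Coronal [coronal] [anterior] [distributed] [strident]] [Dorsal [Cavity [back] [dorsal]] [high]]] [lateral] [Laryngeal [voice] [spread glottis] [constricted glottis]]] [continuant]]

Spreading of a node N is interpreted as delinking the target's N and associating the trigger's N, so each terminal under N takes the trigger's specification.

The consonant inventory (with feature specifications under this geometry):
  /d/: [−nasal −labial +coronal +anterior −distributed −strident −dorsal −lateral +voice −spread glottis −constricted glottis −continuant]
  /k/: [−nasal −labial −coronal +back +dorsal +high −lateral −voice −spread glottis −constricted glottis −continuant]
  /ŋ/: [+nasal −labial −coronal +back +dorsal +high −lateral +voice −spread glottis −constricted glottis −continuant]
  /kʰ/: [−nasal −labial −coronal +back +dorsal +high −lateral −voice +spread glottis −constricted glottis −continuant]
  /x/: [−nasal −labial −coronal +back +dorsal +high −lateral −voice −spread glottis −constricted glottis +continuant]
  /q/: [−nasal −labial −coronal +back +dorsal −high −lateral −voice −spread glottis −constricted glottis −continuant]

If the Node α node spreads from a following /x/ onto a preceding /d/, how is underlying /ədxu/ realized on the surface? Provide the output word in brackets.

Node α immediately or transitively dominates [labial], [round], [coronal], [anterior], [distributed], [strident], [back], [dorsal], [high], [lateral], [voice], [spread glottis], [constricted glottis].
After delinking /d/'s Node α and linking /x/'s, the affected terminals become [−labial], [−coronal], [+back], [+dorsal], [+high], [−lateral], [−voice], [−spread glottis], [−constricted glottis]; [nasal], [continuant] (outside Node α) are retained from /d/.
Among the inventory, only /k/ has exactly this specification, giving the surface form [əkxu].

[əkxu]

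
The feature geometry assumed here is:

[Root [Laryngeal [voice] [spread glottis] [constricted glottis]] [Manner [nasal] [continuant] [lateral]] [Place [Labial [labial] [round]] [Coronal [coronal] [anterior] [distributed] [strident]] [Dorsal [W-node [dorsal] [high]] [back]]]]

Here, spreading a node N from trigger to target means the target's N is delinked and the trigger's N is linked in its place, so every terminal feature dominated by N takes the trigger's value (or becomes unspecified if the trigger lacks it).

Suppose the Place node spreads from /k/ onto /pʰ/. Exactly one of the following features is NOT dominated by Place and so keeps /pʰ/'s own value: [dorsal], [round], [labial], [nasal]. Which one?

[nasal]

Under this geometry, Place contains [labial], [round], [coronal], [anterior], [distributed], [strident], [dorsal], [high], [back].
[dorsal], [round], [labial] all lie under Place, so they are overwritten when Place spreads.
[nasal] is not within the Place subtree (it hangs from Manner), so /pʰ/'s [nasal] value survives.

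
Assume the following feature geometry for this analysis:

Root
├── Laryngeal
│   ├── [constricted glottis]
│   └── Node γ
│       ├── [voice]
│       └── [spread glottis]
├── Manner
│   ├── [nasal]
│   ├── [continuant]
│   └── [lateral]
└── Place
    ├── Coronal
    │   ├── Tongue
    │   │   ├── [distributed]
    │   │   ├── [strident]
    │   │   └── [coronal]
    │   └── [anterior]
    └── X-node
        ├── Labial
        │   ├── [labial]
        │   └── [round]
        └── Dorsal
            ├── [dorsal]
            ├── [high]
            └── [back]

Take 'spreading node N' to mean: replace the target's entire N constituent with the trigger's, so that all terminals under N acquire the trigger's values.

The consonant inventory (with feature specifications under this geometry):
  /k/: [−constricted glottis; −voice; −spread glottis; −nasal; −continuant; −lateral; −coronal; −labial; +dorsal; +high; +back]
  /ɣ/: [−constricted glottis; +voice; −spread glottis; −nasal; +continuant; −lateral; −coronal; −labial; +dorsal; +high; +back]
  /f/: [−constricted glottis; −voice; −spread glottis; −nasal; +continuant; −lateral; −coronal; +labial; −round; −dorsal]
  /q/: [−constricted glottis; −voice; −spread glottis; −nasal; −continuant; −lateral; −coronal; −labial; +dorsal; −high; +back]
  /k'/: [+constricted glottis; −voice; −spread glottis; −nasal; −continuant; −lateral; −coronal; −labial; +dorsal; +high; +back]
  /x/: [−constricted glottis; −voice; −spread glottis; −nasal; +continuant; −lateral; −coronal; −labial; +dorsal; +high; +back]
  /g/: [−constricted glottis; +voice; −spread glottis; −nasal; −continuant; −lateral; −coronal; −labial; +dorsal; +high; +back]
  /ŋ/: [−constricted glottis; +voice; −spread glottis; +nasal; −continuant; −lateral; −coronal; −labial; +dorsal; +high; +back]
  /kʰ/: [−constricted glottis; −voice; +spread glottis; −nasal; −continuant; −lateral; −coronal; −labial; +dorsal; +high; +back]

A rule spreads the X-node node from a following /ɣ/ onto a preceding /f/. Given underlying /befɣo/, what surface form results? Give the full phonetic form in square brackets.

[bexɣo]

X-node immediately or transitively dominates [labial], [round], [dorsal], [high], [back].
Spreading X-node from /ɣ/ onto /f/ replaces those values with /ɣ/'s: [−labial], [+dorsal], [+high], [+back]. Features outside X-node ([constricted glottis], [voice], [spread glottis], …) stay as in /f/.
The resulting bundle matches /x/ in the inventory; substituting it for /f/ gives [bexɣo].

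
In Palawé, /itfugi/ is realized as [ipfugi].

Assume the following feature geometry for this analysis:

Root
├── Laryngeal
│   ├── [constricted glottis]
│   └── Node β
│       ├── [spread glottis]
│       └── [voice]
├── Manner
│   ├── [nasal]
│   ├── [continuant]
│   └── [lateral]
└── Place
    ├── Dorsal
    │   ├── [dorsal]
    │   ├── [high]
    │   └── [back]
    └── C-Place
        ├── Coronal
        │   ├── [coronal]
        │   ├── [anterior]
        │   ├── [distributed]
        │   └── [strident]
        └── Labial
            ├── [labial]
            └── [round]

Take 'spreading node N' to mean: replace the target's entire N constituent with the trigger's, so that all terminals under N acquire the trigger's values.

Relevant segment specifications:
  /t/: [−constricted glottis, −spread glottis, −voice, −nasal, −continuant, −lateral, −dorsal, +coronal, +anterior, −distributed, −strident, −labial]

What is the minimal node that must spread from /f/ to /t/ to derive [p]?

Feature comparison: [labial], [round], [coronal], [anterior], [distributed], [strident] differ between /t/ and [p]; the remaining terminals match.
These terminals are all dominated by C-Place, and no proper subconstituent of C-Place covers them all; C-Place is their lowest common ancestor.
Spreading C-Place from /f/ overwrites each of those terminals with /f/'s values, yielding exactly [p].
[continuant], a feature on which the two segments disagree outside C-Place, is unchanged — nothing dominating it spread, and C-Place is the minimal sufficient constituent.

C-Place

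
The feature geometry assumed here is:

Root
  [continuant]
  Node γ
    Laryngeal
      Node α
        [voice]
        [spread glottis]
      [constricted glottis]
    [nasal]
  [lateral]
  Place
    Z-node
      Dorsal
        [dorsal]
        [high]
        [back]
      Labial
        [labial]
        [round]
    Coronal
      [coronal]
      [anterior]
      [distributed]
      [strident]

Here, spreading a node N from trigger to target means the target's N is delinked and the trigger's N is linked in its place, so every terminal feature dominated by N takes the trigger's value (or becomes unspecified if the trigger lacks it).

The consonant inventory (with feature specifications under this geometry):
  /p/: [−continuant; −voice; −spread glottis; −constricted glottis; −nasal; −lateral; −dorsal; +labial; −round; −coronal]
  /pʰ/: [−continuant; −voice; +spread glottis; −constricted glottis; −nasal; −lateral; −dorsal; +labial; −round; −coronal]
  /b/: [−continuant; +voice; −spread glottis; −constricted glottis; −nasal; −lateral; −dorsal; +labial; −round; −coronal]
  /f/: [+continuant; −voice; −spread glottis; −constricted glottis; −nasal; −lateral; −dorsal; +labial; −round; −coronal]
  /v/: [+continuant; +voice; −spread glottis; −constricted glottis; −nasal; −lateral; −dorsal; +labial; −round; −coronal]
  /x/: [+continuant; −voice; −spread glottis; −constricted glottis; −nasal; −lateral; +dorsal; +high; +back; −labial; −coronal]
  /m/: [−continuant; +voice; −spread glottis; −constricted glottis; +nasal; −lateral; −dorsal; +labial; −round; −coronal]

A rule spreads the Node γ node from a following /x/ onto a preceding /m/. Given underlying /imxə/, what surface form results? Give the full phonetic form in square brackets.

[ipxə]

Terminals under Node γ in this geometry: [voice], [spread glottis], [constricted glottis], [nasal].
After delinking /m/'s Node γ and linking /x/'s, the affected terminals become [−voice], [−spread glottis], [−constricted glottis], [−nasal]; [continuant], [lateral], [dorsal], … (outside Node γ) are retained from /m/.
The resulting bundle matches /p/ in the inventory; substituting it for /m/ gives [ipxə].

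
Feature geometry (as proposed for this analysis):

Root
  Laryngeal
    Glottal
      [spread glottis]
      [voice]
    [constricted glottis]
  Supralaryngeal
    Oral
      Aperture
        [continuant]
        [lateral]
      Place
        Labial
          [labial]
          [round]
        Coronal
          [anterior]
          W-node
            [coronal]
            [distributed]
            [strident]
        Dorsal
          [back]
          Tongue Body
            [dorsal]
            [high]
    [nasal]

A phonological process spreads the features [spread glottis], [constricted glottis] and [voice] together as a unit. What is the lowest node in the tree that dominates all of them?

[spread glottis]: Root > Laryngeal > Glottal > [spread glottis].
[constricted glottis]: Root > Laryngeal > [constricted glottis].
[voice]: Root > Laryngeal > Glottal > [voice].
Laryngeal is the lowest common ancestor — every listed feature sits under it, and no single subconstituent of Laryngeal covers them all.

Laryngeal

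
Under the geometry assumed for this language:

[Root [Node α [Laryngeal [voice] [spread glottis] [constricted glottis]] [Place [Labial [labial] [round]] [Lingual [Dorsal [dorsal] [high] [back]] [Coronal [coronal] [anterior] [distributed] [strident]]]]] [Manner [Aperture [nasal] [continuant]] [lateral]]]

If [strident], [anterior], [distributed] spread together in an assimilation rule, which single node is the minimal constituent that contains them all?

[strident]: Root ▹ Node α ▹ Place ▹ Lingual ▹ Coronal ▹ [strident].
[anterior]: Root ▹ Node α ▹ Place ▹ Lingual ▹ Coronal ▹ [anterior].
[distributed] lies under Coronal (below Node α).
Coronal is the lowest common ancestor — every listed feature sits under it, and no single subconstituent of Coronal covers them all.

Coronal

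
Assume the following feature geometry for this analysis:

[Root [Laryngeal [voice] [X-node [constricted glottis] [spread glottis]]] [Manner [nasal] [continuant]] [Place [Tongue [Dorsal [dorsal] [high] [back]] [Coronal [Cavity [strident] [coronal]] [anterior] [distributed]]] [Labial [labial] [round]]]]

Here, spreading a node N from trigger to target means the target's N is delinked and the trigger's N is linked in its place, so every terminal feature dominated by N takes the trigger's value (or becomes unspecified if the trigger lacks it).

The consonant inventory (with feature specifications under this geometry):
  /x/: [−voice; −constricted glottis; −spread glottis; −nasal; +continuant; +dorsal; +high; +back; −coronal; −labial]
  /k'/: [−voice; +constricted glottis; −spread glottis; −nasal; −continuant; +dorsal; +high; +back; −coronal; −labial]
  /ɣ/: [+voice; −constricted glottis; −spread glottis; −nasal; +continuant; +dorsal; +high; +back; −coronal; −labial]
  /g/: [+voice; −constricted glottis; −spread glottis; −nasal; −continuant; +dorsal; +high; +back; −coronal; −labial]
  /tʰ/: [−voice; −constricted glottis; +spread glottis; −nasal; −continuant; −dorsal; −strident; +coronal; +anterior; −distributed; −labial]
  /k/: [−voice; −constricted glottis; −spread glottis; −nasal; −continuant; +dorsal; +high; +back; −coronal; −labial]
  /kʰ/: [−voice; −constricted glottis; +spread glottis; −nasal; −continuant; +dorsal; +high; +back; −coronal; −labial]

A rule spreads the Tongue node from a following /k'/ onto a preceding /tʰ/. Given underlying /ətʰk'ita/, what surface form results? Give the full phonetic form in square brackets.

[əkʰk'ita]

The Tongue node dominates the terminals [dorsal], [high], [back], [strident], [coronal], [anterior], [distributed].
After delinking /tʰ/'s Tongue and linking /k'/'s, the affected terminals become [+dorsal], [+high], [+back], [−coronal]; [voice], [constricted glottis], [spread glottis], … (outside Tongue) are retained from /tʰ/.
The resulting bundle matches /kʰ/ in the inventory; substituting it for /tʰ/ gives [əkʰk'ita].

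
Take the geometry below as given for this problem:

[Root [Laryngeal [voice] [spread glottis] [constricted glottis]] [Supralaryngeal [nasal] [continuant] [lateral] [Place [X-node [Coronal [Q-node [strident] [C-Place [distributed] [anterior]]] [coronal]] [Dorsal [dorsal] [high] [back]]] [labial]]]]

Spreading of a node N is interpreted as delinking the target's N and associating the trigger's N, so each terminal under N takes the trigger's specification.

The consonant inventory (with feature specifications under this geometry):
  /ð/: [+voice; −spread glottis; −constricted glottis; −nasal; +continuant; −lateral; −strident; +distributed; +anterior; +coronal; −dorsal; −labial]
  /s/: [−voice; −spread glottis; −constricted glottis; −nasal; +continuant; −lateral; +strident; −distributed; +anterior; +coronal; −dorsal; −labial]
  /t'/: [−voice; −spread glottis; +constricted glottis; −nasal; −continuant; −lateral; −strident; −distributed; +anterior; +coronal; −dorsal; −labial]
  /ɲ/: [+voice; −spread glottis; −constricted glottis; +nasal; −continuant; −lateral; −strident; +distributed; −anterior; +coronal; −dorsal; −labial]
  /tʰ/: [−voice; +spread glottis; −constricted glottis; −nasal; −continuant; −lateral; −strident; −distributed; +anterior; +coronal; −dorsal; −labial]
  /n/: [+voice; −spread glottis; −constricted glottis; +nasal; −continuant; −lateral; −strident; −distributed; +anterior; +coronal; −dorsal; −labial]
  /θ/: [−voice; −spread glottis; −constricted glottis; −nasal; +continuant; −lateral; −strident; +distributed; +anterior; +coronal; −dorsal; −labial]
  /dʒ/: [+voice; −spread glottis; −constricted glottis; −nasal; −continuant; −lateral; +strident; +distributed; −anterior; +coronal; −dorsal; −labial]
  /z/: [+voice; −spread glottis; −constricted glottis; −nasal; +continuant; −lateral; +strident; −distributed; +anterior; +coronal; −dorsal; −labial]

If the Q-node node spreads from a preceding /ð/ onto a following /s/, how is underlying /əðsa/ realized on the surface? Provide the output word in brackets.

[əðθa]

The Q-node node dominates the terminals [strident], [distributed], [anterior].
Spreading Q-node from /ð/ onto /s/ replaces those values with /ð/'s: [−strident], [+distributed], [+anterior]. Features outside Q-node ([voice], [spread glottis], [constricted glottis], …) stay as in /s/.
This feature bundle is that of [θ], so /əðsa/ surfaces as [əðθa].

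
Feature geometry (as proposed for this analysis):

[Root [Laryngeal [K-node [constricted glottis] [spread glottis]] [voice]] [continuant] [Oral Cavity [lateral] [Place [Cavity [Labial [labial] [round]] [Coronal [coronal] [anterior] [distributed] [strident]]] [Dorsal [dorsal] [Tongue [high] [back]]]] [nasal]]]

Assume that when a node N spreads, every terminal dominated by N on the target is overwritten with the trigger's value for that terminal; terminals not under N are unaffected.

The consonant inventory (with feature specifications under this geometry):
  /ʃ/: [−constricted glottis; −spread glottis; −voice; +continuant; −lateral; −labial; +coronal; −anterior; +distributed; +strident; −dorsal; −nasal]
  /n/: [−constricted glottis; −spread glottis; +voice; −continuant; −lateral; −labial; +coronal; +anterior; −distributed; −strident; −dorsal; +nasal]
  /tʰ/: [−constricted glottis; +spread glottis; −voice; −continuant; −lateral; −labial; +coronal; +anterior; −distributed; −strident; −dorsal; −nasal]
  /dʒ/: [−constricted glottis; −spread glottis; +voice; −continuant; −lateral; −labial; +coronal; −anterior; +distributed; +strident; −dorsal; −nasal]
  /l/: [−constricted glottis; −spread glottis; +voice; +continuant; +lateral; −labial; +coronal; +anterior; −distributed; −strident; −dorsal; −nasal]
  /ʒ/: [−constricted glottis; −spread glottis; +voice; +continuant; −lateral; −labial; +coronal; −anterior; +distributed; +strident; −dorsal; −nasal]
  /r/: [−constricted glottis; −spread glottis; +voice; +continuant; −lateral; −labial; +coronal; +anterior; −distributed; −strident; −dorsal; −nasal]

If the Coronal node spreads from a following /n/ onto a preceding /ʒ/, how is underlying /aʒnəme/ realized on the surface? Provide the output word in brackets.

[arnəme]

Terminals under Coronal in this geometry: [coronal], [anterior], [distributed], [strident].
After delinking /ʒ/'s Coronal and linking /n/'s, the affected terminals become [+coronal], [+anterior], [−distributed], [−strident]; [constricted glottis], [spread glottis], [voice], … (outside Coronal) are retained from /ʒ/.
The resulting bundle matches /r/ in the inventory; substituting it for /ʒ/ gives [arnəme].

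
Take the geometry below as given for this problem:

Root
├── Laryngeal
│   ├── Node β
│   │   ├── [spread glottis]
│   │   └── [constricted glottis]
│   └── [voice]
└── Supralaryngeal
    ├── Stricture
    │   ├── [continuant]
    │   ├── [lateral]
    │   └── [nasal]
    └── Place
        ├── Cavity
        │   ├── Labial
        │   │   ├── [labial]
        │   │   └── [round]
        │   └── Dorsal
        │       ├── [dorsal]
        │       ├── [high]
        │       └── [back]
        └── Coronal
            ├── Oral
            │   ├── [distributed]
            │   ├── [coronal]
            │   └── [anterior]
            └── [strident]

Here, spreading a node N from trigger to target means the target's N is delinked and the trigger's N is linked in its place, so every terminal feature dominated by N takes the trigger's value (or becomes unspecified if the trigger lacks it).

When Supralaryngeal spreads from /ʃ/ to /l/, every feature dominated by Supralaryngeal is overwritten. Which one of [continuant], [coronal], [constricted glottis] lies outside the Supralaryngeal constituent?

[constricted glottis]

The terminals dominated by Supralaryngeal are [continuant], [lateral], [nasal], [labial], [round], [dorsal], [high], [back], [distributed], [coronal], [anterior], [strident].
[coronal], [continuant] all lie under Supralaryngeal, so they are overwritten when Supralaryngeal spreads.
But [constricted glottis] is a dependent of Node β, outside Supralaryngeal; it is therefore untouched by the spreading.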